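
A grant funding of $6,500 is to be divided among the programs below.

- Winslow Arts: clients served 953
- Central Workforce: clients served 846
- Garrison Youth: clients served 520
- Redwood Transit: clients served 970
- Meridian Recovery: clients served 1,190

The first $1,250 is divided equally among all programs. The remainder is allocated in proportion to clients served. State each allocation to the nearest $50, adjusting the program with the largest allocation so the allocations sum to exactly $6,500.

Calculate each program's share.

$1,250 shared equally gives $250 per program.
Remainder $5,250 by clients served (total 4,479): Winslow Arts 1,117.05 → $1,100; Central Workforce 991.63 → $1,000; Garrison Youth 609.51 → $600; Redwood Transit 1,136.97 → $1,150; Meridian Recovery 1,394.84 → $1,400.
Totals: Winslow Arts $250 + $1,100 = $1,350; Central Workforce $250 + $1,000 = $1,250; Garrison Youth $250 + $600 = $850; Redwood Transit $250 + $1,150 = $1,400; Meridian Recovery $250 + $1,400 = $1,650.

Winslow Arts: $1,350 · Central Workforce: $1,250 · Garrison Youth: $850 · Redwood Transit: $1,400 · Meridian Recovery: $1,650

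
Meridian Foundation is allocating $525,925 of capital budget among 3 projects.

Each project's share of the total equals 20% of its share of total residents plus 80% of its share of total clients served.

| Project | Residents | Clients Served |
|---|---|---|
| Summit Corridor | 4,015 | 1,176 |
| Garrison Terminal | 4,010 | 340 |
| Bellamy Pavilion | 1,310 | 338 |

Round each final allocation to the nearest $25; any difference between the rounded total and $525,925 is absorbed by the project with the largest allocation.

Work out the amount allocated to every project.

Residents total 9,335; clients served total 1,854.
Combined weights (20% residents + 80% clients served): Summit Corridor 0.5935; Garrison Terminal 0.2326; Bellamy Pavilion 0.1739.
Raw shares: Summit Corridor 312,117.41; Garrison Terminal 122,342.28; Bellamy Pavilion 91,465.32.
After rounding ($25): Summit Corridor $312,125; Garrison Terminal $122,350; Bellamy Pavilion $91,475. Sum = $525,950.
Difference $525,925 − $525,950 = −$25 applied to largest allocation (Summit Corridor): Summit Corridor becomes $312,100.

Summit Corridor: $312,100 | Garrison Terminal: $122,350 | Bellamy Pavilion: $91,475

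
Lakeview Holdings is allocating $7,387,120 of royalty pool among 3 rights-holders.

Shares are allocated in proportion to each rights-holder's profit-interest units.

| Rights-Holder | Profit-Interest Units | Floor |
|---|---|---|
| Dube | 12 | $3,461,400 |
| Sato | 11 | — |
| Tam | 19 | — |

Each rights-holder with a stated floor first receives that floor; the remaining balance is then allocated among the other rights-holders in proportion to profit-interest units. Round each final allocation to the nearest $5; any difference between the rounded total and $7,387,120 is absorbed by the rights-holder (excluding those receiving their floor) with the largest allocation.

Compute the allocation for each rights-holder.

Guaranteed amounts: Dube $3,461,400. Balance $3,925,720.
Balance split over remaining profit-interest units 30: Sato 1,439,430.67 → $1,439,430; Tam 2,486,289.33 → $2,486,290.

Dube: $3,461,400; Sato: $1,439,430; Tam: $2,486,290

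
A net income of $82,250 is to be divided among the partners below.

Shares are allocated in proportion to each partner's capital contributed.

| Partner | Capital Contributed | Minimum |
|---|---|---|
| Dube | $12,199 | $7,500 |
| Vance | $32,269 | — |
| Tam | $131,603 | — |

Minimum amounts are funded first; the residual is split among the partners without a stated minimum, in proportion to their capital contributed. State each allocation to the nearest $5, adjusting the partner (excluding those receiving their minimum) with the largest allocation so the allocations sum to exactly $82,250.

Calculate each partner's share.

Dube: $7,500; Vance: $14,720; Tam: $60,030

Guaranteed amounts: Dube $7,500. Remaining pool $74,750.
Remaining pool split over remaining capital contributed 163,872: Vance 14,719.46 → $14,720; Tam 60,030.54 → $60,030.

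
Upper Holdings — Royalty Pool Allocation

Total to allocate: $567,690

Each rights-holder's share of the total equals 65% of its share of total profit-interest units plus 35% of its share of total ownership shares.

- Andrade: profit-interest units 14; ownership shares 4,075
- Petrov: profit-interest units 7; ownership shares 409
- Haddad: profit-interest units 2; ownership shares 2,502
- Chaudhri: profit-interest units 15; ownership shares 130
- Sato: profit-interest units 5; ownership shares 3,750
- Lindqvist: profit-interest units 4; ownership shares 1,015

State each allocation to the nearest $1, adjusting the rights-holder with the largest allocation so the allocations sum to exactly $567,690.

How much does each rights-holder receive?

Andrade: $178,063 | Petrov: $61,797 | Haddad: $57,544 | Chaudhri: $119,940 | Sato: $101,968 | Lindqvist: $48,378

Profit-interest units total 47; ownership shares total 11,881.
Combined weights (65% profit-interest units + 35% ownership shares): Andrade 0.3137; Petrov 0.1089; Haddad 0.1014; Chaudhri 0.2113; Sato 0.1796; Lindqvist 0.0852.
Unrounded shares: Andrade 178,062.57; Petrov 61,797.12; Haddad 57,544.18; Chaudhri 119,939.53; Sato 101,968.16; Lindqvist 48,378.45.
At nearest $1: Andrade $178,063; Petrov $61,797; Haddad $57,544; Chaudhri $119,940; Sato $101,968; Lindqvist $48,378. Sum = $567,690.
No rounding difference to absorb.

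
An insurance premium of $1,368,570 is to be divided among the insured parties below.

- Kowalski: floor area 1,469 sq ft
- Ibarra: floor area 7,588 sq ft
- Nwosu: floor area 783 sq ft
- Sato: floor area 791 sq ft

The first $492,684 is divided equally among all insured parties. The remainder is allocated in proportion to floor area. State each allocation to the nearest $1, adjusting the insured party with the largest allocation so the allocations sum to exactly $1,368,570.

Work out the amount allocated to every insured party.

Kowalski: $244,202; Ibarra: $748,345; Nwosu: $187,682; Sato: $188,341

First tranche $492,684 split equally: $123,171 each.
Remainder $875,886 by floor area (total 10,631): Kowalski 121,030.62 → $121,031; Ibarra 625,173.83 → $625,174; Nwosu 64,511.22 → $64,511; Sato 65,170.33 → $65,170.
Totals: Kowalski $123,171 + $121,031 = $244,202; Ibarra $123,171 + $625,174 = $748,345; Nwosu $123,171 + $64,511 = $187,682; Sato $123,171 + $65,170 = $188,341.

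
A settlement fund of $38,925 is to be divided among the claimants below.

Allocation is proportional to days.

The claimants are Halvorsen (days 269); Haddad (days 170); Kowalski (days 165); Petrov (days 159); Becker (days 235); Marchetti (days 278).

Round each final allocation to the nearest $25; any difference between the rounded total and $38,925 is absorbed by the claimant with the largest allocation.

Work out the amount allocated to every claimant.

Total days = 1,276.
Raw shares: Halvorsen 269/1,276 × $38,925 = 8,205.98; Haddad 170/1,276 × $38,925 = 5,185.93; Kowalski 165/1,276 × $38,925 = 5,033.41; Petrov 159/1,276 × $38,925 = 4,850.37; Becker 235/1,276 × $38,925 = 7,168.79; Marchetti 278/1,276 × $38,925 = 8,480.53.
Rounded to nearest $25: Halvorsen $8,200; Haddad $5,175; Kowalski $5,025; Petrov $4,850; Becker $7,175; Marchetti $8,475. Sum = $38,900.
Difference $38,925 − $38,900 = +$25 applied to largest allocation (Marchetti): Marchetti becomes $8,500.

Halvorsen: $8,200; Haddad: $5,175; Kowalski: $5,025; Petrov: $4,850; Becker: $7,175; Marchetti: $8,500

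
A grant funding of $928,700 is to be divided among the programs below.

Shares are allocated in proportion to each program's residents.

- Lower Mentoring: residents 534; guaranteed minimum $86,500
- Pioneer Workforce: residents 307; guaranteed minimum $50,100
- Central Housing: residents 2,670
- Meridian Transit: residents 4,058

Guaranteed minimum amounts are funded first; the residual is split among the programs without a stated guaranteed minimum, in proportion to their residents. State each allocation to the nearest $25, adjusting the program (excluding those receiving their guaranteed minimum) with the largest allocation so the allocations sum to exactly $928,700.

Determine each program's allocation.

Lower Mentoring: $86,500; Pioneer Workforce: $50,100; Central Housing: $314,350; Meridian Transit: $477,750

Guaranteed amounts: Lower Mentoring $86,500; Pioneer Workforce $50,100. Residual $792,100.
Residual split over remaining residents 6,728: Central Housing 314,344.08 → $314,350; Meridian Transit 477,755.92 → $477,750.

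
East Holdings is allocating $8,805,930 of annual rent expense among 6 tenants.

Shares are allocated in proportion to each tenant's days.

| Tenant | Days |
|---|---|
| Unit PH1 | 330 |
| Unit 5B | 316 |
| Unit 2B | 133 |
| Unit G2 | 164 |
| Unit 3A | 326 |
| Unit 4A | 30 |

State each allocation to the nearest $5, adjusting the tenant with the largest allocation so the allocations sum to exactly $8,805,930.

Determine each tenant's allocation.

Unit PH1: $2,237,075 | Unit 5B: $2,142,165 | Unit 2B: $901,610 | Unit G2: $1,111,755 | Unit 3A: $2,209,955 | Unit 4A: $203,370

Combined days = 1,299.
Pro-rata amounts: Unit PH1 330/1,299 × $8,805,930 = 2,237,072.29; Unit 5B 316/1,299 × $8,805,930 = 2,142,166.19; Unit 2B 133/1,299 × $8,805,930 = 901,607.92; Unit G2 164/1,299 × $8,805,930 = 1,111,757.14; Unit 3A 326/1,299 × $8,805,930 = 2,209,956.26; Unit 4A 30/1,299 × $8,805,930 = 203,370.21.
Rounded to nearest $5: Unit PH1 $2,237,070; Unit 5B $2,142,165; Unit 2B $901,610; Unit G2 $1,111,755; Unit 3A $2,209,955; Unit 4A $203,370. Sum = $8,805,925.
Difference $8,805,930 − $8,805,925 = +$5 applied to largest allocation (Unit PH1): Unit PH1 becomes $2,237,075.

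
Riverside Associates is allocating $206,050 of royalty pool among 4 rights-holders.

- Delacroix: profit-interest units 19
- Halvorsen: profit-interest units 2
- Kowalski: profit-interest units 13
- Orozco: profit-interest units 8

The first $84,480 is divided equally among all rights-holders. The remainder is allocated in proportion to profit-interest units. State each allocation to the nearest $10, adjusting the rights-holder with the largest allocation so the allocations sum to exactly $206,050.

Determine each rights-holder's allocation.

First tranche $84,480 split equally: $21,120 each.
Remainder $121,570 by profit-interest units (total 42): Delacroix 54,995.95 → $55,000; Halvorsen 5,789.05 → $5,790; Kowalski 37,628.81 → $37,630; Orozco 23,156.19 → $23,160.
Rounding difference −$10 on remainder applied to Delacroix.
Totals: Delacroix $21,120 + $54,990 = $76,110; Halvorsen $21,120 + $5,790 = $26,910; Kowalski $21,120 + $37,630 = $58,750; Orozco $21,120 + $23,160 = $44,280.

Delacroix: $76,110 · Halvorsen: $26,910 · Kowalski: $58,750 · Orozco: $44,280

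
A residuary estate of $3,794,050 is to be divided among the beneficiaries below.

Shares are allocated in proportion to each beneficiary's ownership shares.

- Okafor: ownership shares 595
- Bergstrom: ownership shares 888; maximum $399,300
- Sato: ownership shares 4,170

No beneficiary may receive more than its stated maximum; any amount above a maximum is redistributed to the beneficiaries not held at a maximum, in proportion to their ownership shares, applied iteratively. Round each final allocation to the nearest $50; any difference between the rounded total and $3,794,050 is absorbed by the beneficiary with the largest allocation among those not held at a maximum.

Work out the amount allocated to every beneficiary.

Okafor: $423,900 | Bergstrom: $399,300 | Sato: $2,970,850

Sum of ownership shares: 5,653.
Unconstrained shares: Okafor 399,338.36; Bergstrom 595,987.33; Sato 2,798,724.31.
Cap binds for Bergstrom ($399,300); residual $3,394,750 reallocated over remaining ownership shares 4,765.
Redistributed shares: Okafor 423,898.48 → $423,900; Sato 2,970,851.52 → $2,970,850.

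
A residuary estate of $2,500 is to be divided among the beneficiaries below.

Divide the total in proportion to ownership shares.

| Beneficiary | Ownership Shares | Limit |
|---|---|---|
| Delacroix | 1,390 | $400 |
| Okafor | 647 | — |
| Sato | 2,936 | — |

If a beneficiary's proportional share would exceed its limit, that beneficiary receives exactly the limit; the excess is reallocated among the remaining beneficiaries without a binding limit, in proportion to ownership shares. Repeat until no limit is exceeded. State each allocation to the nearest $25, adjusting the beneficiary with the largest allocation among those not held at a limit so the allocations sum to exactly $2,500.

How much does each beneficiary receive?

Delacroix: $400; Okafor: $375; Sato: $1,725

Combined ownership shares = 4,973.
Pro-rata shares before constraints: Delacroix 698.77; Okafor 325.26; Sato 1,475.97.
Held at cap: Delacroix ($400); balance $2,100 reallocated over remaining ownership shares 3,583.
Shares after redistribution: Okafor 379.21 → $375; Sato 1,720.79 → $1,725.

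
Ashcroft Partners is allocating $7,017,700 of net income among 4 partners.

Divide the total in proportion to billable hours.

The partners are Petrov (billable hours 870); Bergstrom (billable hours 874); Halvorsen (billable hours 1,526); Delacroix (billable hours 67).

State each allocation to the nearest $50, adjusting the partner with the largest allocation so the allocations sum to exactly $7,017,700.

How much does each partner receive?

Petrov: $1,829,600; Bergstrom: $1,838,000; Halvorsen: $3,209,200; Delacroix: $140,900

Combined billable hours = 3,337.
Unrounded shares: Petrov 870/3,337 × $7,017,700 = 1,829,607.13; Bergstrom 874/3,337 × $7,017,700 = 1,838,019.12; Halvorsen 1,526/3,337 × $7,017,700 = 3,209,172.97; Delacroix 67/3,337 × $7,017,700 = 140,900.78.
At nearest $50: Petrov $1,829,600; Bergstrom $1,838,000; Halvorsen $3,209,150; Delacroix $140,900. Sum = $7,017,650.
Difference $7,017,700 − $7,017,650 = +$50 applied to largest allocation (Halvorsen): Halvorsen becomes $3,209,200.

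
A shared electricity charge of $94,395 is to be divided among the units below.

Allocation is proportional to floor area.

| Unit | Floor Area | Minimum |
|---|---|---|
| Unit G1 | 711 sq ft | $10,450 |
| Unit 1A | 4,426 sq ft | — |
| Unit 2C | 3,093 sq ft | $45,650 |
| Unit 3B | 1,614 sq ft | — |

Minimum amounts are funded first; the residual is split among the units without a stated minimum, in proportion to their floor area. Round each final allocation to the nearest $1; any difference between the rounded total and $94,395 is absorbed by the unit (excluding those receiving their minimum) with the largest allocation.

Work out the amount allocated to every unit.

Minimums first: Unit G1 $10,450; Unit 2C $45,650. Residual $38,295.
Residual split over remaining floor area 6,040: Unit 1A 28,061.87 → $28,062; Unit 3B 10,233.13 → $10,233.

Unit G1: $10,450 | Unit 1A: $28,062 | Unit 2C: $45,650 | Unit 3B: $10,233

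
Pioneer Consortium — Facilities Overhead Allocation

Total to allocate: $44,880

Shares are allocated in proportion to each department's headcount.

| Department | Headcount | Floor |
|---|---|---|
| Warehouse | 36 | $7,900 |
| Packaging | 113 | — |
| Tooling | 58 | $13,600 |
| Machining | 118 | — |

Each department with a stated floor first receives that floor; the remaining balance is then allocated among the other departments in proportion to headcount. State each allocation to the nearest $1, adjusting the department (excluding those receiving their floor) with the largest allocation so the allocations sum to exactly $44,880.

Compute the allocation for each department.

Guaranteed amounts: Warehouse $7,900; Tooling $13,600. Residual $23,380.
Residual split over remaining headcount 231: Packaging 11,436.97 → $11,437; Machining 11,943.03 → $11,943.

Warehouse: $7,900 | Packaging: $11,437 | Tooling: $13,600 | Machining: $11,943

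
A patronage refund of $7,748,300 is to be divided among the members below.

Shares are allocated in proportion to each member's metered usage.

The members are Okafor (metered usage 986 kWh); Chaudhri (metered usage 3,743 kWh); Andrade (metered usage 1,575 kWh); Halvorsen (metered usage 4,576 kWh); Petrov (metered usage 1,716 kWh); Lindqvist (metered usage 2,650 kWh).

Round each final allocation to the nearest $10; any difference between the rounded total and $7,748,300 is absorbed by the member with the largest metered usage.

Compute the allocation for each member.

Okafor: $501,100 · Chaudhri: $1,902,260 · Andrade: $800,440 · Halvorsen: $2,325,620 · Petrov: $872,100 · Lindqvist: $1,346,780

Sum of metered usage: 986 + 3,743 + 1,575 + 4,576 + 1,716 + 2,650 = 15,246.
Pro-rata amounts: Okafor 501,103.49; Chaudhri 1,902,262.03; Andrade 800,444.21; Halvorsen 2,325,608.08; Petrov 872,103.03; Lindqvist 1,346,779.16.
After rounding ($10): Okafor $501,100; Chaudhri $1,902,260; Andrade $800,440; Halvorsen $2,325,610; Petrov $872,100; Lindqvist $1,346,780. Sum = $7,748,290.
Difference $7,748,300 − $7,748,290 = +$10 applied to largest metered usage (Halvorsen): Halvorsen becomes $2,325,620.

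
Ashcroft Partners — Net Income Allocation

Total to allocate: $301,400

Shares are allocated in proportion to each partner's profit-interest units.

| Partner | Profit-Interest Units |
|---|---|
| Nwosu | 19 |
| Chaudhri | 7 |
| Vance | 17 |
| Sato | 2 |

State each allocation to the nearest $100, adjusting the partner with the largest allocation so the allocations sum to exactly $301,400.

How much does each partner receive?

Nwosu: $127,200 · Chaudhri: $46,900 · Vance: $113,900 · Sato: $13,400

Profit-interest units total: 45.
Unrounded shares: Nwosu 19/45 × $301,400 = 127,257.78; Chaudhri 7/45 × $301,400 = 46,884.44; Vance 17/45 × $301,400 = 113,862.22; Sato 2/45 × $301,400 = 13,395.56.
Rounded to nearest $100: Nwosu $127,300; Chaudhri $46,900; Vance $113,900; Sato $13,400. Sum = $301,500.
Difference $301,400 − $301,500 = −$100 applied to largest allocation (Nwosu): Nwosu becomes $127,200.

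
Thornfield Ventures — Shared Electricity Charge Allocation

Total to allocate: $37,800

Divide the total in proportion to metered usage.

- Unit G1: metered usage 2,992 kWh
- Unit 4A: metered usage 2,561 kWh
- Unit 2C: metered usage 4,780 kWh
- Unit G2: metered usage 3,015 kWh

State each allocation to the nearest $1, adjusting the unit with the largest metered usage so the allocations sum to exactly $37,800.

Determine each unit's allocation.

Unit G1: $8,473 · Unit 4A: $7,252 · Unit 2C: $13,537 · Unit G2: $8,538

Total metered usage = 13,348.
Proportional shares: Unit G1 2,992/13,348 × $37,800 = 8,473.00; Unit 4A 2,561/13,348 × $37,800 = 7,252.46; Unit 2C 4,780/13,348 × $37,800 = 13,536.41; Unit G2 3,015/13,348 × $37,800 = 8,538.13.
After rounding ($1): Unit G1 $8,473; Unit 4A $7,252; Unit 2C $13,536; Unit G2 $8,538. Sum = $37,799.
Difference $37,800 − $37,799 = +$1 applied to largest metered usage (Unit 2C): Unit 2C becomes $13,537.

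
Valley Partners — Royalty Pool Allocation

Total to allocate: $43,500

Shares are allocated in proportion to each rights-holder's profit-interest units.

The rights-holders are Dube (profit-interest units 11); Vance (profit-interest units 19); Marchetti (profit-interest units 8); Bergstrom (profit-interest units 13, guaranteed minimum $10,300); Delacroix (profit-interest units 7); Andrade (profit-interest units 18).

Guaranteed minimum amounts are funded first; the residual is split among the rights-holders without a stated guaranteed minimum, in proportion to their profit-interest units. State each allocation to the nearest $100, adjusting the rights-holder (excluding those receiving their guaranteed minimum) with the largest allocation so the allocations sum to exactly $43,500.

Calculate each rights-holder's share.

Guaranteed amounts: Bergstrom $10,300. Remaining pool $33,200.
Remaining pool split over remaining profit-interest units 63: Dube 5,796.83 → $5,800; Vance 10,012.70 → $10,000; Marchetti 4,215.87 → $4,200; Delacroix 3,688.89 → $3,700; Andrade 9,485.71 → $9,500.

Dube: $5,800; Vance: $10,000; Marchetti: $4,200; Bergstrom: $10,300; Delacroix: $3,700; Andrade: $9,500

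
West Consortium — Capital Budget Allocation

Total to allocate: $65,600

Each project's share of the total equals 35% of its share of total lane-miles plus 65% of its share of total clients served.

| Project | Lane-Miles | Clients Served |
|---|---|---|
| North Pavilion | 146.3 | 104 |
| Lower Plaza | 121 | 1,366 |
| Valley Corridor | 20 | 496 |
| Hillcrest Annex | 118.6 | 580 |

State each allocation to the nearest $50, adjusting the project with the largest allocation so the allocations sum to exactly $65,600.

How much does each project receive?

North Pavilion: $10,000 · Lower Plaza: $29,750 · Valley Corridor: $9,450 · Hillcrest Annex: $16,400

Lane-miles total 405.9; clients served total 2,546.
Combined weights (35% lane-miles + 65% clients served): North Pavilion 0.1527; Lower Plaza 0.4531; Valley Corridor 0.1439; Hillcrest Annex 0.2503.
Pro-rata amounts: North Pavilion 10,017.33; Lower Plaza 29,721.99; Valley Corridor 9,438.24; Hillcrest Annex 16,422.43.
Rounded to nearest $50: North Pavilion $10,000; Lower Plaza $29,700; Valley Corridor $9,450; Hillcrest Annex $16,400. Sum = $65,550.
Difference $65,600 − $65,550 = +$50 applied to largest allocation (Lower Plaza): Lower Plaza becomes $29,750.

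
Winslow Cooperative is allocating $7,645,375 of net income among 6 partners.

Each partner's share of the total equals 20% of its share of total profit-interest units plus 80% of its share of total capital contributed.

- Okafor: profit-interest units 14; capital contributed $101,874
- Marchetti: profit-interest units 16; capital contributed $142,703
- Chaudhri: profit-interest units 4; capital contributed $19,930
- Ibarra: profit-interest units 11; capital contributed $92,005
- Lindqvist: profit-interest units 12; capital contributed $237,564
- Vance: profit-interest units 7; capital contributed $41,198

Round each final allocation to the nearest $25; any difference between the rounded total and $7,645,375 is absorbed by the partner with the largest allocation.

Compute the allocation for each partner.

Totals — profit-interest units 64, capital contributed 635,274.
Combined weights (20% profit-interest units + 80% capital contributed): Okafor 0.1720; Marchetti 0.2297; Chaudhri 0.0376; Ibarra 0.1502; Lindqvist 0.3367; Vance 0.0738.
Proportional shares: Okafor 1,315,309.09; Marchetti 1,756,186.71; Chaudhri 287,449.52; Ibarra 1,148,616.81; Lindqvist 2,573,923.60; Vance 563,889.27.
Rounded to nearest $25: Okafor $1,315,300; Marchetti $1,756,175; Chaudhri $287,450; Ibarra $1,148,625; Lindqvist $2,573,925; Vance $563,900. Sum = $7,645,375.
Rounded total matches; no reconciliation needed.

Okafor: $1,315,300; Marchetti: $1,756,175; Chaudhri: $287,450; Ibarra: $1,148,625; Lindqvist: $2,573,925; Vance: $563,900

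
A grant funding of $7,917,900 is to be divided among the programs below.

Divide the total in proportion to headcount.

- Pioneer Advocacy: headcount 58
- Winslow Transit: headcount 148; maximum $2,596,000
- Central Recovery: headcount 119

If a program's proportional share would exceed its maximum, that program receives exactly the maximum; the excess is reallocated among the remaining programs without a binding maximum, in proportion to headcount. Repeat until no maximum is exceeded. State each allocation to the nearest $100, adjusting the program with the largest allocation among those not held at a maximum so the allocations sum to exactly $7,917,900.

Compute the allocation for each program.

Pioneer Advocacy: $1,743,900 | Winslow Transit: $2,596,000 | Central Recovery: $3,578,000

Sum of headcount: 325.
Unconstrained shares: Pioneer Advocacy 1,413,040.62; Winslow Transit 3,605,689.85; Central Recovery 2,899,169.54.
Capped: Winslow Transit ($2,596,000); balance $5,321,900 reallocated over remaining headcount 177.
Shares after redistribution: Pioneer Advocacy 1,743,899.44 → $1,743,900; Central Recovery 3,578,000.56 → $3,578,000.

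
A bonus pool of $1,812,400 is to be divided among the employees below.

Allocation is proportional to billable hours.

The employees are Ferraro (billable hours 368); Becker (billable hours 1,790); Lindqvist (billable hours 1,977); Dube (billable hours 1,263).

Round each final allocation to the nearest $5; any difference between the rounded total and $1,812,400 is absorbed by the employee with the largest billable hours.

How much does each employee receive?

Billable hours total: 5,398.
Pro-rata amounts: Ferraro 368/5,398 × $1,812,400 = 123,557.47; Becker 1,790/5,398 × $1,812,400 = 600,999.63; Lindqvist 1,977/5,398 × $1,812,400 = 663,785.62; Dube 1,263/5,398 × $1,812,400 = 424,057.28.
After rounding ($5): Ferraro $123,555; Becker $601,000; Lindqvist $663,785; Dube $424,055. Sum = $1,812,395.
Difference $1,812,400 − $1,812,395 = +$5 applied to largest billable hours (Lindqvist): Lindqvist becomes $663,790.

Ferraro: $123,555 | Becker: $601,000 | Lindqvist: $663,790 | Dube: $424,055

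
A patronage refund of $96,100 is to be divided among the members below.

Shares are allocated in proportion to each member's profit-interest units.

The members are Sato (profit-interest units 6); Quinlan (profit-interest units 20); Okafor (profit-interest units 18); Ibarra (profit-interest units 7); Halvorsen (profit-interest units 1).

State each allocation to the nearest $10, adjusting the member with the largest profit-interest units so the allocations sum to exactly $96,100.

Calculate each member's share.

Sato: $11,090 | Quinlan: $36,950 | Okafor: $33,270 | Ibarra: $12,940 | Halvorsen: $1,850

Profit-interest units total: 52.
Raw shares: Sato 6/52 × $96,100 = 11,088.46; Quinlan 20/52 × $96,100 = 36,961.54; Okafor 18/52 × $96,100 = 33,265.38; Ibarra 7/52 × $96,100 = 12,936.54; Halvorsen 1/52 × $96,100 = 1,848.08.
Rounded to nearest $10: Sato $11,090; Quinlan $36,960; Okafor $33,270; Ibarra $12,940; Halvorsen $1,850. Sum = $96,110.
Difference $96,100 − $96,110 = −$10 applied to largest profit-interest units (Quinlan): Quinlan becomes $36,950.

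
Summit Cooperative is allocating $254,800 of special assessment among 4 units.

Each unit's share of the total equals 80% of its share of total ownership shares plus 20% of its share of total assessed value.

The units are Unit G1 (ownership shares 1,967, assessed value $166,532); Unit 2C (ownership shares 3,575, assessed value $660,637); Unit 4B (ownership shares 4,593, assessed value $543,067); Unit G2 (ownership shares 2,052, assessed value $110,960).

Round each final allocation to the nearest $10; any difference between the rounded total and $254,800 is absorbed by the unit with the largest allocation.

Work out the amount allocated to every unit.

Totals — ownership shares 12,187, assessed value 1,481,196.
Combined weights (80% ownership shares + 20% assessed value): Unit G1 0.1516; Unit 2C 0.3239; Unit 4B 0.3748; Unit G2 0.1497.
Unrounded shares: Unit G1 38,629.55; Unit 2C 82,524.49; Unit 4B 95,506.63; Unit G2 38,139.33.
At nearest $10: Unit G1 $38,630; Unit 2C $82,520; Unit 4B $95,510; Unit G2 $38,140. Sum = $254,800.
Sum already equals the total — no adjustment.

Unit G1: $38,630 | Unit 2C: $82,520 | Unit 4B: $95,510 | Unit G2: $38,140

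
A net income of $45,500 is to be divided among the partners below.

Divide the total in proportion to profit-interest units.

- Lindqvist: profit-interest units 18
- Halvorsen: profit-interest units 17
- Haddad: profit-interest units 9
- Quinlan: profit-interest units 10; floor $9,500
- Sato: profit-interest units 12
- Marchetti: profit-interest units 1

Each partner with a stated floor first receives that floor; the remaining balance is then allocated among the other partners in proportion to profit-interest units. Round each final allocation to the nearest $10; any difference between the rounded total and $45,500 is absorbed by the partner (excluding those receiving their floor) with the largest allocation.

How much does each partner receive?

Minimums first: Quinlan $9,500. Remaining pool $36,000.
Remaining pool split over remaining profit-interest units 57: Lindqvist 11,368.42 → $11,370; Halvorsen 10,736.84 → $10,740; Haddad 5,684.21 → $5,680; Sato 7,578.95 → $7,580; Marchetti 631.58 → $630.

Lindqvist: $11,370 · Halvorsen: $10,740 · Haddad: $5,680 · Quinlan: $9,500 · Sato: $7,580 · Marchetti: $630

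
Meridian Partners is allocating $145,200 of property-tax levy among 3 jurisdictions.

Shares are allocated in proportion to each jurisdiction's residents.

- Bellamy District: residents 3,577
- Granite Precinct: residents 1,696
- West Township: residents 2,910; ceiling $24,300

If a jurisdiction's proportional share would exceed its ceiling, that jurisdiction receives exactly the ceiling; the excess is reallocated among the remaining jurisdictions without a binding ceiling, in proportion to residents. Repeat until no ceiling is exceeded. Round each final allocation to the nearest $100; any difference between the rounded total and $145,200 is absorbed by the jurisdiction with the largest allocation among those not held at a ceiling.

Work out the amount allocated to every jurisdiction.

Bellamy District: $82,000 · Granite Precinct: $38,900 · West Township: $24,300

Residents total: 8,183.
Proportional shares (ignoring caps): Bellamy District 63,470.66; Granite Precinct 30,094.00; West Township 51,635.34.
Held at cap: West Township ($24,300); remaining pool $120,900 reallocated over remaining residents 5,273.
Shares after redistribution: Bellamy District 82,013.90 → $82,000; Granite Precinct 38,886.10 → $38,900.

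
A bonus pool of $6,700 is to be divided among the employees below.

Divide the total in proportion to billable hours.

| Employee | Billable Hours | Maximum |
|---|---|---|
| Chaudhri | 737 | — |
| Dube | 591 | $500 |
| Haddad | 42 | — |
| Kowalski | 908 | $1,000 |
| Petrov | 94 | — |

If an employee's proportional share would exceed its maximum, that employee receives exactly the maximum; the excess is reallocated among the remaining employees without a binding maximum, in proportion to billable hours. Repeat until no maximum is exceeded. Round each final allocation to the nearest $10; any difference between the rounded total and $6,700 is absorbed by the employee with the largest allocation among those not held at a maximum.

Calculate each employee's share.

Chaudhri: $4,390 · Dube: $500 · Haddad: $250 · Kowalski: $1,000 · Petrov: $560

Sum of billable hours: 2,372.
Pro-rata shares before constraints: Chaudhri 2,081.75; Dube 1,669.35; Haddad 118.63; Kowalski 2,564.76; Petrov 265.51.
Cap binds for Dube ($500), Kowalski ($1,000); residual $5,200 reallocated over remaining billable hours 873.
Redistributed shares: Chaudhri 4,389.92 → $4,390; Haddad 250.17 → $250; Petrov 559.91 → $560.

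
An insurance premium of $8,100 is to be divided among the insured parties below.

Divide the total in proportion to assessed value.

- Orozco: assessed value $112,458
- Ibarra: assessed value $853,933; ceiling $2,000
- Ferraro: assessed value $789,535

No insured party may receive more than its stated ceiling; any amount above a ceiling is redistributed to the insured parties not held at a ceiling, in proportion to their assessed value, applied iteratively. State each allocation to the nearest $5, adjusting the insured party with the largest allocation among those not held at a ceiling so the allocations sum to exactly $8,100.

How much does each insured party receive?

Total assessed value = 1,755,926.
Proportional shares (ignoring caps): Orozco 518.76; Ibarra 3,939.15; Ferraro 3,642.09.
Cap binds for Ibarra ($2,000); remaining pool $6,100 reallocated over remaining assessed value 901,993.
Shares after redistribution: Orozco 760.53 → $760; Ferraro 5,339.47 → $5,340.

Orozco: $760; Ibarra: $2,000; Ferraro: $5,340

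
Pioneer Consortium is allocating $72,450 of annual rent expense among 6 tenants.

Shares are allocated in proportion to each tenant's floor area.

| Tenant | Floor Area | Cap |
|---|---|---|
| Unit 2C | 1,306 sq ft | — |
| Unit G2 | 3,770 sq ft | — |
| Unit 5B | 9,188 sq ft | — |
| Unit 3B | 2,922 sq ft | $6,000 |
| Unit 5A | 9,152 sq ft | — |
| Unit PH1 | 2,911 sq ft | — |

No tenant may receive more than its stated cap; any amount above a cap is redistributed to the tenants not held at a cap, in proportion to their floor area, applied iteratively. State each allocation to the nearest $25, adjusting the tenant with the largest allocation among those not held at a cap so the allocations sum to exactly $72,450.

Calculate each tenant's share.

Unit 2C: $3,300 · Unit G2: $9,525 · Unit 5B: $23,175 · Unit 3B: $6,000 · Unit 5A: $23,100 · Unit PH1: $7,350

Floor area total: 29,249.
Pro-rata shares before constraints: Unit 2C 3,234.97; Unit G2 9,338.32; Unit 5B 22,758.75; Unit 3B 7,237.82; Unit 5A 22,669.58; Unit PH1 7,210.57.
Held at cap: Unit 3B ($6,000); balance $66,450 reallocated over remaining floor area 26,327.
Shares after redistribution: Unit 2C 3,296.38 → $3,300; Unit G2 9,515.57 → $9,525; Unit 5B 23,190.74 → $23,200; Unit 5A 23,099.87 → $23,100; Unit PH1 7,347.44 → $7,350.
Rounding difference −$25 applied to Unit 5B → $23,175.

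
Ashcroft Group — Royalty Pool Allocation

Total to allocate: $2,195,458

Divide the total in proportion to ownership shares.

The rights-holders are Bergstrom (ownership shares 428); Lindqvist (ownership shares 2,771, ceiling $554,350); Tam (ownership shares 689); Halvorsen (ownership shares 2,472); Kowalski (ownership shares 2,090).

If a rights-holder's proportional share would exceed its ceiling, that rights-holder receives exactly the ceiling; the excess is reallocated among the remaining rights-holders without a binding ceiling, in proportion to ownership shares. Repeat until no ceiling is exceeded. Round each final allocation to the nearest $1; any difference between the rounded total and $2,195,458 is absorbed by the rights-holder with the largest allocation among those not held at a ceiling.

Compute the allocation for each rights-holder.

Bergstrom: $123,683 | Lindqvist: $554,350 | Tam: $199,106 | Halvorsen: $714,354 | Kowalski: $603,965

Combined ownership shares = 8,450.
Unconstrained shares: Bergstrom 111,201.90; Lindqvist 719,954.33; Tam 179,014.27; Halvorsen 642,268.90; Kowalski 543,018.61.
Capped: Lindqvist ($554,350); remaining pool $1,641,108 reallocated over remaining ownership shares 5,679.
Shares after redistribution: Bergstrom 123,682.73 → $123,683; Tam 199,106.08 → $199,106; Halvorsen 714,354.46 → $714,354; Kowalski 603,964.73 → $603,965.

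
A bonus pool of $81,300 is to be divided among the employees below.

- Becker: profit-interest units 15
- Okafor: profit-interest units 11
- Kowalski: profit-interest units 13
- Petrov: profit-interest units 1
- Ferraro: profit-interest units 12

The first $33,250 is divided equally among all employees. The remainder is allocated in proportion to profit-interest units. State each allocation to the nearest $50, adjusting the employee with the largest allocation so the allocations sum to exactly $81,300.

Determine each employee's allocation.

Becker: $20,550 | Okafor: $16,800 | Kowalski: $18,650 | Petrov: $7,550 | Ferraro: $17,750

$33,250 shared equally gives $6,650 per employee.
Remainder $48,050 by profit-interest units (total 52): Becker 13,860.58 → $13,850; Okafor 10,164.42 → $10,150; Kowalski 12,012.50 → $12,000; Petrov 924.04 → $900; Ferraro 11,088.46 → $11,100.
Rounding difference +$50 on remainder applied to Becker.
Totals: Becker $6,650 + $13,900 = $20,550; Okafor $6,650 + $10,150 = $16,800; Kowalski $6,650 + $12,000 = $18,650; Petrov $6,650 + $900 = $7,550; Ferraro $6,650 + $11,100 = $17,750.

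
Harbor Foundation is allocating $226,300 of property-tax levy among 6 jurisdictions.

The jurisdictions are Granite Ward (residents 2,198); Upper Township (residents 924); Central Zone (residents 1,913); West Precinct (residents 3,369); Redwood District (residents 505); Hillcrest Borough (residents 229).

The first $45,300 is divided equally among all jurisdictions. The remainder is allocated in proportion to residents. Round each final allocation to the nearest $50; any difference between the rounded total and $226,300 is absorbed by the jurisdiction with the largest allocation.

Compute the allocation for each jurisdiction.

Equal tier: $45,300 ÷ 6 = $7,550 apiece.
Remainder $181,000 by residents (total 9,138): Granite Ward 43,536.66 → $43,550; Upper Township 18,302.04 → $18,300; Central Zone 37,891.55 → $37,900; West Precinct 66,731.12 → $66,750; Redwood District 10,002.74 → $10,000; Hillcrest Borough 4,535.89 → $4,550.
Rounding difference −$50 on remainder applied to West Precinct.
Totals: Granite Ward $7,550 + $43,550 = $51,100; Upper Township $7,550 + $18,300 = $25,850; Central Zone $7,550 + $37,900 = $45,450; West Precinct $7,550 + $66,700 = $74,250; Redwood District $7,550 + $10,000 = $17,550; Hillcrest Borough $7,550 + $4,550 = $12,100.

Granite Ward: $51,100 | Upper Township: $25,850 | Central Zone: $45,450 | West Precinct: $74,250 | Redwood District: $17,550 | Hillcrest Borough: $12,100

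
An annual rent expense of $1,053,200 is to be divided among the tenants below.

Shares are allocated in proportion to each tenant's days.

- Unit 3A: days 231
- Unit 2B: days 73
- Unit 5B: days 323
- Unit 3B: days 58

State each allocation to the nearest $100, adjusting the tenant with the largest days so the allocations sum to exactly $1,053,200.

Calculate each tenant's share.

Days total: 231 + 73 + 323 + 58 = 685.
Proportional shares: Unit 3A 355,166.72; Unit 2B 112,238.83; Unit 5B 496,618.39; Unit 3B 89,176.06.
After rounding ($100): Unit 3A $355,200; Unit 2B $112,200; Unit 5B $496,600; Unit 3B $89,200. Sum = $1,053,200.
Sum already equals the total — no adjustment.

Unit 3A: $355,200 | Unit 2B: $112,200 | Unit 5B: $496,600 | Unit 3B: $89,200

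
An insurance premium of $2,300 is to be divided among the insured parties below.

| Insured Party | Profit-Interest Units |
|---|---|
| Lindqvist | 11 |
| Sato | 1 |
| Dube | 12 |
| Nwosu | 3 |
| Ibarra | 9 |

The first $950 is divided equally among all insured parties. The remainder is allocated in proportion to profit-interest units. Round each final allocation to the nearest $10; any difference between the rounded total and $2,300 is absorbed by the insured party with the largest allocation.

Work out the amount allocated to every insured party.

Equal tier: $950 ÷ 5 = $190 apiece.
Remainder $1,350 by profit-interest units (total 36): Lindqvist 412.50 → $410; Sato 37.50 → $40; Dube 450.00 → $450; Nwosu 112.50 → $110; Ibarra 337.50 → $340.
Totals: Lindqvist $190 + $410 = $600; Sato $190 + $40 = $230; Dube $190 + $450 = $640; Nwosu $190 + $110 = $300; Ibarra $190 + $340 = $530.

Lindqvist: $600 | Sato: $230 | Dube: $640 | Nwosu: $300 | Ibarra: $530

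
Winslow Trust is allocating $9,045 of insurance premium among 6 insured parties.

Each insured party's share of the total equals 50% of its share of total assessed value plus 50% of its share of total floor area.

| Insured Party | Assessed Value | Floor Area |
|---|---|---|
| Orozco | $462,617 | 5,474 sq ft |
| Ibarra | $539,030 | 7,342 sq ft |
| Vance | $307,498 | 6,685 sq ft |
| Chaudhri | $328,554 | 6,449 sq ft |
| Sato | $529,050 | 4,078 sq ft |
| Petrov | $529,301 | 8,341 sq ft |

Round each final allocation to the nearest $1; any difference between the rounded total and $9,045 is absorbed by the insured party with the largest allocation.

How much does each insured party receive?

Orozco: $1,421 · Ibarra: $1,770 · Vance: $1,304 · Chaudhri: $1,311 · Sato: $1,368 · Petrov: $1,871

Totals — assessed value 2,696,050, floor area 38,369.
Composite weights (50% assessed value + 50% floor area): Orozco 0.1571; Ibarra 0.1956; Vance 0.1441; Chaudhri 0.1450; Sato 0.1513; Petrov 0.2069.
Proportional shares: Orozco 1,421.23; Ibarra 1,769.59; Vance 1,303.77; Chaudhri 1,311.27; Sato 1,368.13; Petrov 1,871.02.
At nearest $1: Orozco $1,421; Ibarra $1,770; Vance $1,304; Chaudhri $1,311; Sato $1,368; Petrov $1,871. Sum = $9,045.
Rounded total matches; no reconciliation needed.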